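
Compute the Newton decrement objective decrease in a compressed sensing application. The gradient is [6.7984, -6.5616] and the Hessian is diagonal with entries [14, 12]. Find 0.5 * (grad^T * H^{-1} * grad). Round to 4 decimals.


Step 1: H is diagonal, so H^(-1) * g = [0.4856, -0.5468].
Step 2: g^T H^(-1) g = sum_i g_i^2 / H_ii
  = (6.7984)^2/14 + (-6.5616)^2/12
  = 3.3013 + 3.5879 = 6.8892
Step 3: Objective decrease = 0.5 * g^T H^(-1) g = 3.4446


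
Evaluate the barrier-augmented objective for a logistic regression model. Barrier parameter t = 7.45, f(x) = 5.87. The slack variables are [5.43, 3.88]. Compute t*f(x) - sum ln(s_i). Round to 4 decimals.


Step 1: Compute log-barrier.
ln values: [1.6919, 1.3558]
phi = -(1.6919 + 1.3558) = -3.0478
Step 2: Compute augmented objective.
t*f(x) = 7.45*5.87 = 43.7315
Total = 43.7315 - 3.0478 = 40.6837


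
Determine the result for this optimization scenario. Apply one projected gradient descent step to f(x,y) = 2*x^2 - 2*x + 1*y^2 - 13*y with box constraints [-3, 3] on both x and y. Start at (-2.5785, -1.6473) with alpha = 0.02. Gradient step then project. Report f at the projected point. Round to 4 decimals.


Step 1: Compute gradient at (-2.5785, -1.6473).
grad_x = 2*2*-2.5785 - 2 = -12.314
grad_y = 2*1*-1.6473 - 13 = -16.2946
Step 2: Gradient step.
x_raw = -2.5785 - 0.02*-12.314 = -2.3322
y_raw = -1.6473 - 0.02*-16.2946 = -1.3214
Step 3: Project onto [-3, 3].
x_proj = clip(-2.3322) = -2.3322
y_proj = clip(-1.3214) = -1.3214
Step 4: Evaluate f.
f(-2.3322, -1.3214) = 34.4674


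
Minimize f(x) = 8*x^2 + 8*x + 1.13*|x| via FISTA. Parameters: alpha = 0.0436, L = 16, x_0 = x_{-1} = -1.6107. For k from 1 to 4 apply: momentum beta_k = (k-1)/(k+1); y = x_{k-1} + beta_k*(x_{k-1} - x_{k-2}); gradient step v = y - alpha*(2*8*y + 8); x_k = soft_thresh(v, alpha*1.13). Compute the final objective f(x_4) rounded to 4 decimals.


FISTA on f(x) = 8*x^2 + 8*x + 1.13*|x|
L = 16, alpha = 0.0436
Iteration 1: beta = 0.0, y = -1.6107 + 0.0*(-1.6107 + 1.6107) = -1.6107
  grad(y) = -17.7712, v = y - alpha*grad = -0.8359
  prox(v) = soft_thresh(-0.8359, 0.0493) = -0.7866
Iteration 2: beta = 0.3333, y = -0.7866 + 0.3333*(-0.7866 + 1.6107) = -0.5119
  grad(y) = -0.1906, v = y - alpha*grad = -0.5036
  prox(v) = soft_thresh(-0.5036, 0.0493) = -0.4543
Iteration 3: beta = 0.5, y = -0.4543 + 0.5*(-0.4543 + 0.7866) = -0.2882
  grad(y) = 3.3889, v = y - alpha*grad = -0.436
  prox(v) = soft_thresh(-0.436, 0.0493) = -0.3867
Iteration 4: beta = 0.6, y = -0.3867 + 0.6*(-0.3867 + 0.4543) = -0.3461
  grad(y) = 2.4625, v = y - alpha*grad = -0.4535
  prox(v) = soft_thresh(-0.4535, 0.0493) = -0.4042
f(x_4) = 8*(-0.4042)^2 + 8*(-0.4042) + 1.13*|-0.4042| = -1.4698


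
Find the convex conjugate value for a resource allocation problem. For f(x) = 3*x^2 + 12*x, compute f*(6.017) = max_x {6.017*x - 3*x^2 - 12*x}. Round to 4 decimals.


f*(y) = sup_x {y*x - a*x^2 - b*x} = sup_x {(y-b)*x - a*x^2}
FOC: (y - b) - 2a*x = 0 => x* = (y - b)/(2a)
x* = (6.017 - 12)/(2*3) = -0.9972
f*(6.017) = (y-b)^2/(4a) = (6.017 - 12)^2/(4*3)
= 35.7963/12 = 2.983


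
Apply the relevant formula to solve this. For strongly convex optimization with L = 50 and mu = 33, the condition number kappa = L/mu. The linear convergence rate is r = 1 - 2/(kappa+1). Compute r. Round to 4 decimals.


Step 1: Compute the condition number.
kappa = L/mu = 50/33 = 1.5152
Step 2: Compute the convergence rate.
r = 1 - 2/(kappa + 1) = 1 - 2*mu/(L + mu) = (L - mu)/(L + mu) = 17/83 = 0.2048


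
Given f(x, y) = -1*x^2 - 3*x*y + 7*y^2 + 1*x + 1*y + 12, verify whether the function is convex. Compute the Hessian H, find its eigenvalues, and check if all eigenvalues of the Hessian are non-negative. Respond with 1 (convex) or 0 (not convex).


The Hessian of f(x,y) = -1*x^2 - 3*x*y + 7*y^2 + 1*x + 1*y + 12 is:
H = [[-2, -3], [-3, 14]]
Trace = -2 + 14 = 12
Determinant = -2*14 - (-3)^2 = -37
Discriminant = (12)^2 - 4*-37 = 292.0
Eigenvalues: lambda_1 = -2.544, lambda_2 = 14.544
The function is not convex.

0


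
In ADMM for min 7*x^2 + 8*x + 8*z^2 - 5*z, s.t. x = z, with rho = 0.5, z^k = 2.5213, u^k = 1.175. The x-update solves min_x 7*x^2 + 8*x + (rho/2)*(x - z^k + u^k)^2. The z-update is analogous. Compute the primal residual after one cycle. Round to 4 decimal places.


ADMM iteration with rho = 0.5, z^k = 2.5213, u^k = 1.175
Step 1: x-update.
Minimize 7*x^2 + 8*x + (0.5/2)*(x - 2.5213 + 1.175)^2
FOC: (2*7 + 0.5)*x = -8 + 0.5*(2.5213 - 1.175)
x^{k+1} = -0.5053
Step 2: z-update.
Minimize 8*z^2 - 5*z + (0.5/2)*(-0.5053 - z + 1.175)^2
FOC: (2*8 + 0.5)*z = 5 + 0.5*(-0.5053 + 1.175)
z^{k+1} = 0.3233
Step 3: u-update.
u^{k+1} = 1.175 - 0.5053 - 0.3233 = 0.3464
Step 4: Primal residual = |-0.5053 - 0.3233| = 0.8286


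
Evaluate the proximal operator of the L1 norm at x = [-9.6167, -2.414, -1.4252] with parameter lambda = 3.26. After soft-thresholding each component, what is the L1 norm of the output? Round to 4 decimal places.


Soft-thresholding with lambda = 3.26:
prox(-9.6167) = sign(-9.6167)*max(|-9.6167| - 3.26, 0) = -6.3567
prox(-2.414) = sign(-2.414)*max(|-2.414| - 3.26, 0) = 0.0
prox(-1.4252) = sign(-1.4252)*max(|-1.4252| - 3.26, 0) = 0.0
prox(x) = [-6.3567, 0.0, 0.0]
||prox(x)||_1 = 6.3567 + 0.0 + 0.0 = 6.3567


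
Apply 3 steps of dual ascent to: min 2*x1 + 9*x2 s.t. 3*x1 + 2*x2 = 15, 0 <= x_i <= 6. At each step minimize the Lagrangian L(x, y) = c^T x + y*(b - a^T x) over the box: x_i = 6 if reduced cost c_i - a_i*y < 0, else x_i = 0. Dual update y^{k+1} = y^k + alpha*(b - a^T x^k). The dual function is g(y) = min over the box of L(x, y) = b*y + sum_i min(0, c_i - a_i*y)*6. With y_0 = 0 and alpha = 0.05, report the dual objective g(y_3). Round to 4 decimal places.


Dual ascent for LP: min 2*x1 + 9*x2, 3*x1 + 2*x2 = 15, 0 <= x_i <= 6
Step 1: y^k = 0.0, reduced costs: (2.0, 9.0)
  x^k = (0.0, 0.0), subgradient = b - a^T x = 15.0
  y^{k+1} = 0.0 + 0.05*15.0 = 0.75
Step 2: y^k = 0.75, reduced costs: (-0.25, 7.5)
  x^k = (6.0, 0.0), subgradient = b - a^T x = -3.0
  y^{k+1} = 0.75 + 0.05*-3.0 = 0.6
Step 3: y^k = 0.6, reduced costs: (0.2, 7.8)
  x^k = (0.0, 0.0), subgradient = b - a^T x = 15.0
  y^{k+1} = 0.6 + 0.05*15.0 = 1.35
Dual objective at y_3 = 1.35: reduced costs (-2.05, 6.3), box minimizer x = (6.0, 0.0)
g(y_3) = b*y + (c1 - a1*y)*x1 + (c2 - a2*y)*x2 = 15*1.35 + (-2.05)*6.0 + 6.3*0.0 = 20.25 - 12.3 + 0.0 = 7.95


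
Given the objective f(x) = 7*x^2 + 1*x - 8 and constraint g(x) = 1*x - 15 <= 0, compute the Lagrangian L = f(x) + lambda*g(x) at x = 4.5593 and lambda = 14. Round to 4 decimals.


Step 1: Evaluate f(x).
f(4.5593) = 7*4.5593^2 + 1*4.5593 - 8 = 142.0698
Step 2: Evaluate g(x).
g(4.5593) = 1*4.5593 - 15 = -10.4407
Step 3: Compute Lagrangian.
L = 142.0698 + 14*-10.4407 = -4.1


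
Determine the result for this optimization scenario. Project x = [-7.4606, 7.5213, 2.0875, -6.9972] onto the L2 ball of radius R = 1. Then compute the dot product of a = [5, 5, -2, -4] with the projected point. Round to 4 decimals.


Step 1: Compute ||x|| (intermediates to 6 decimals).
||x|| = sqrt((-7.4606)^2 + 7.5213^2 + 2.0875^2 + (-6.9972)^2) = 12.866583
Step 2: Project.
Since ||x|| > R, scale = R/||x|| = 1/12.866583 = 0.077721, proj(x) = scale * x
proj(x) = [-0.579845, 0.584563, 0.162243, -0.543829]
Step 3: Dot product.
a^T * proj(x) = 5*(-0.579845) + 5*0.584563 - 2*0.162243 - 4*(-0.543829) = 1.8744


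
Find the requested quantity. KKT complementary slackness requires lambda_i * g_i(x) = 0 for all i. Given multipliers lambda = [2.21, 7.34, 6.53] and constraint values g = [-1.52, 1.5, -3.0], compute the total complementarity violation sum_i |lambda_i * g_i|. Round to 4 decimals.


KKT complementary slackness check:
lambda_1 * g_1 = 2.21 * -1.52 = -3.3592
lambda_2 * g_2 = 7.34 * 1.5 = 11.01
lambda_3 * g_3 = 6.53 * -3.0 = -19.59
Total violation = 3.3592 + 11.01 + 19.59 = 33.9592


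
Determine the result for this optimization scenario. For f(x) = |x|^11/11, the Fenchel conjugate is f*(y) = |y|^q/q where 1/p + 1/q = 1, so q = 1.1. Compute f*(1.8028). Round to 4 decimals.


The conjugate exponent q satisfies 1/p + 1/q = 1.
p = 11, so q = 11/(11 - 1) = 1.1
|y|^q = 1.8028^1.1 = 1.9122
f*(1.8028) = 1.9122 / 1.1 = 1.7384


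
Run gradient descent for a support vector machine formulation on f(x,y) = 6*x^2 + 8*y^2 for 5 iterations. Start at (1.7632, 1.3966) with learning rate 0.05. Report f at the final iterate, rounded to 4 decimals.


Gradient descent on f(x,y) = 6*x^2 + 8*y^2.
Starting point: (1.7632, 1.3966), alpha = 0.05
Step 1: grad_x = 2*6*1.7632 = 21.1584, grad_y = 2*8*1.3966 = 22.3456
  x_1 = 1.7632 - 0.05*21.1584 = 0.7053
  y_1 = 1.3966 - 0.05*22.3456 = 0.2793
Step 2: grad_x = 2*6*0.7053 = 8.4634, grad_y = 2*8*0.2793 = 4.4691
  x_2 = 0.7053 - 0.05*8.4634 = 0.2821
  y_2 = 0.2793 - 0.05*4.4691 = 0.0559
Step 3: grad_x = 2*6*0.2821 = 3.3853, grad_y = 2*8*0.0559 = 0.8938
  x_3 = 0.2821 - 0.05*3.3853 = 0.1128
  y_3 = 0.0559 - 0.05*0.8938 = 0.0112
Step 4: grad_x = 2*6*0.1128 = 1.3541, grad_y = 2*8*0.0112 = 0.1788
  x_4 = 0.1128 - 0.05*1.3541 = 0.0451
  y_4 = 0.0112 - 0.05*0.1788 = 0.0022
Step 5: grad_x = 2*6*0.0451 = 0.5417, grad_y = 2*8*0.0022 = 0.0358
  x_5 = 0.0451 - 0.05*0.5417 = 0.0181
  y_5 = 0.0022 - 0.05*0.0358 = 0.0004
f(0.0181, 0.0004) = 6*0.0181^2 + 8*0.0004^2 = 0.002


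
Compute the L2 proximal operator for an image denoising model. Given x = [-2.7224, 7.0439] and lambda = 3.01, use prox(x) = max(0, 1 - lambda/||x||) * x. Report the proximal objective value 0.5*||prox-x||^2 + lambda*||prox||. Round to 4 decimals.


Step 1: Compute ||x||.
||x|| = 7.5517
Step 2: Compute scaling factor.
scale = max(0, 1 - 3.01/7.5517) = 0.6014
Step 3: prox(x) = [-1.6373, 4.2363]
||prox(x)|| = 4.5417
Step 4: Proximal objective.
0.5*||prox-x||^2 = 4.5301
lambda*||prox|| = 13.6705
Total = 18.2005


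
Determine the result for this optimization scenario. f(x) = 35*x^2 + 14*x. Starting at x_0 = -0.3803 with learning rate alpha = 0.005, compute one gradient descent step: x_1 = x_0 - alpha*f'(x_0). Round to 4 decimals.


We compute the gradient at x_0 and apply the update.
f'(x) = 70*x + 14
f'(-0.3803) = 70*-0.3803 + 14 = -12.621
x_1 = -0.3803 - 0.005*-12.621 = -0.3172


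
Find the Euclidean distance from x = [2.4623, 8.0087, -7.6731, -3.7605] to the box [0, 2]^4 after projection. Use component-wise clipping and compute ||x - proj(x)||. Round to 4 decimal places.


Project each component onto [0, 2].
clip(2.4623) = 2.0, clip(8.0087) = 2.0, clip(-7.6731) = 0.0, clip(-3.7605) = 0.0
Projection = [2.0, 2.0, 0.0, 0.0]
Squared diffs: [0.2137, 36.1045, 58.8765, 14.1414]
Distance = sqrt(109.3361) = 10.4564


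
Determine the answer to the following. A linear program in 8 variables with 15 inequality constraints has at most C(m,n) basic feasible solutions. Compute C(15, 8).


Each vertex corresponds to some choice of n active constraints out of m, so the number of vertices is at most C(m, n) = m! / (n!(m-n)!).
m = 15, n = 8
Numerator: 15 * 14 * 13 * 12 * 11 * 10 * 9 * 8
Denominator: 8! = 40320
C(15, 8) = 6435


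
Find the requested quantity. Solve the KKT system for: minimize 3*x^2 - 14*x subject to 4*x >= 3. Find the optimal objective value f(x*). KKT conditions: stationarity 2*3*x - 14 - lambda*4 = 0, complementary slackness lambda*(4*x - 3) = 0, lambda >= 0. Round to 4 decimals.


Step 1: Try lambda = 0 (constraint inactive).
Stationarity: 2*3*x - 14 = 0
x* = 14/(2*3) = 7/3 = 2.3333 (rounded; the exact value 7/3 is used below)
Check constraint: 4*2.3333 = 9.3332 >= 3 -- satisfied.
Step 2: Compute optimal value.
f(x*) = 3*(7/3)^2 - 14*(7/3) = -16.3333


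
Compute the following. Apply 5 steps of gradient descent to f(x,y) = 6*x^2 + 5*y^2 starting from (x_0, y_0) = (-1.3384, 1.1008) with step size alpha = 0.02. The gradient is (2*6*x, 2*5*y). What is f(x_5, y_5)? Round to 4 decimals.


Gradient descent on f(x,y) = 6*x^2 + 5*y^2.
Starting point: (-1.3384, 1.1008), alpha = 0.02
Step 1: grad_x = 2*6*-1.3384 = -16.0608, grad_y = 2*5*1.1008 = 11.008
  x_1 = -1.3384 - 0.02*-16.0608 = -1.0172
  y_1 = 1.1008 - 0.02*11.008 = 0.8806
Step 2: grad_x = 2*6*-1.0172 = -12.2062, grad_y = 2*5*0.8806 = 8.8064
  x_2 = -1.0172 - 0.02*-12.2062 = -0.7731
  y_2 = 0.8806 - 0.02*8.8064 = 0.7045
Step 3: grad_x = 2*6*-0.7731 = -9.2767, grad_y = 2*5*0.7045 = 7.0451
  x_3 = -0.7731 - 0.02*-9.2767 = -0.5875
  y_3 = 0.7045 - 0.02*7.0451 = 0.5636
Step 4: grad_x = 2*6*-0.5875 = -7.0503, grad_y = 2*5*0.5636 = 5.6361
  x_4 = -0.5875 - 0.02*-7.0503 = -0.4465
  y_4 = 0.5636 - 0.02*5.6361 = 0.4509
Step 5: grad_x = 2*6*-0.4465 = -5.3582, grad_y = 2*5*0.4509 = 4.5089
  x_5 = -0.4465 - 0.02*-5.3582 = -0.3394
  y_5 = 0.4509 - 0.02*4.5089 = 0.3607
f(-0.3394, 0.3607) = 6*(-0.3394)^2 + 5*0.3607^2 = 1.3415


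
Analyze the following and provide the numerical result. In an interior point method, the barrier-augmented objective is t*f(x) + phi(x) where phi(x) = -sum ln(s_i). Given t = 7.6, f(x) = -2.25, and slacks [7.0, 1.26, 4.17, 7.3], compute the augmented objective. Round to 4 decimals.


Step 1: Compute log-barrier.
ln values: [1.9459, 0.2311, 1.4279, 1.9879]
phi = -(1.9459 + 0.2311 + 1.4279 + 1.9879) = -5.5928
Step 2: Compute augmented objective.
t*f(x) = 7.6*-2.25 = -17.1
Total = -17.1 - 5.5928 = -22.6928


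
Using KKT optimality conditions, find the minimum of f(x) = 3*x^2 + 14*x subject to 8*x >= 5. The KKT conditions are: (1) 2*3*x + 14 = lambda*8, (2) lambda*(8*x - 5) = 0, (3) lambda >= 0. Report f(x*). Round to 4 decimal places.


Step 1: Try lambda = 0 (constraint inactive).
x_unc = -14/(2*3) = -2.3333
Check: 8*-2.3333 = -18.6664 < 5 -- violated!
Step 2: Constraint must be active: 8*x = 5
x* = 5/8 = 0.625
lambda = (2*3*0.625 + 14)/8 = 2.2188
Step 3: Compute optimal value.
f(x*) = 3*0.625^2 + 14*0.625 = 9.9219


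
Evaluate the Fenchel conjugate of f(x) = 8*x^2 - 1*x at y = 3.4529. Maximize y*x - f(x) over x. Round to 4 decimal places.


f*(y) = sup_x {y*x - a*x^2 - b*x} = sup_x {(y-b)*x - a*x^2}
FOC: (y - b) - 2a*x = 0 => x* = (y - b)/(2a)
x* = (3.4529 + 1)/(2*8) = 0.2783
f*(3.4529) = (y-b)^2/(4a) = (3.4529 + 1)^2/(4*8)
= 19.8283/32 = 0.6196


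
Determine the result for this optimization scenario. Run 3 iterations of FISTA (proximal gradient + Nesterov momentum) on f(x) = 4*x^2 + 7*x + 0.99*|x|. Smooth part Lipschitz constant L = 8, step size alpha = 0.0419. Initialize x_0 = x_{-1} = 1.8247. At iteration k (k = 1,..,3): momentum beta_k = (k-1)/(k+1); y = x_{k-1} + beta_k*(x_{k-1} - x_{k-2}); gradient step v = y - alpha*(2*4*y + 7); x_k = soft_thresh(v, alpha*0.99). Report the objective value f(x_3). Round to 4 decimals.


FISTA on f(x) = 4*x^2 + 7*x + 0.99*|x|
L = 8, alpha = 0.0419
Iteration 1: beta = 0.0, y = 1.8247 + 0.0*(1.8247 - 1.8247) = 1.8247
  grad(y) = 21.5976, v = y - alpha*grad = 0.9198
  prox(v) = soft_thresh(0.9198, 0.0415) = 0.8783
Iteration 2: beta = 0.3333, y = 0.8783 + 0.3333*(0.8783 - 1.8247) = 0.5628
  grad(y) = 11.5024, v = y - alpha*grad = 0.0809
  prox(v) = soft_thresh(0.0809, 0.0415) = 0.0394
Iteration 3: beta = 0.5, y = 0.0394 + 0.5*(0.0394 - 0.8783) = -0.3801
  grad(y) = 3.9594, v = y - alpha*grad = -0.546
  prox(v) = soft_thresh(-0.546, 0.0415) = -0.5045
f(x_3) = 4*(-0.5045)^2 + 7*(-0.5045) + 0.99*|-0.5045| = -2.014


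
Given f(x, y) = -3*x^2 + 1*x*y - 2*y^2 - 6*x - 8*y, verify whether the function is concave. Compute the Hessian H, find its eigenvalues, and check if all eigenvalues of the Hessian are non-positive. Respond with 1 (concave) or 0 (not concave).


The Hessian of f(x,y) = -3*x^2 + 1*x*y - 2*y^2 - 6*x - 8*y is:
H = [[-6, 1], [1, -4]]
Trace = -6 - 4 = -10
Determinant = -6*-4 - (1)^2 = 23
Discriminant = (-10)^2 - 4*23 = 8.0
Eigenvalues: lambda_1 = -6.4142, lambda_2 = -3.5858
The function is concave.

1


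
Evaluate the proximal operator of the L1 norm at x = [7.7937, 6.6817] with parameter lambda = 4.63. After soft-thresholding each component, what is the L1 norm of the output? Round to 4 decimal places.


Soft-thresholding with lambda = 4.63:
prox(7.7937) = sign(7.7937)*max(|7.7937| - 4.63, 0) = 3.1637
prox(6.6817) = sign(6.6817)*max(|6.6817| - 4.63, 0) = 2.0517
prox(x) = [3.1637, 2.0517]
||prox(x)||_1 = 3.1637 + 2.0517 = 5.2154


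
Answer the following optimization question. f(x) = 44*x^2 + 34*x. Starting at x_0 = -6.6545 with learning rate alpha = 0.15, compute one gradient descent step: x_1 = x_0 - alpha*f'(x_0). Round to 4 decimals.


We compute the gradient at x_0 and apply the update.
f'(x) = 88*x + 34
f'(-6.6545) = 88*-6.6545 + 34 = -551.596
x_1 = -6.6545 - 0.15*-551.596 = 76.0849


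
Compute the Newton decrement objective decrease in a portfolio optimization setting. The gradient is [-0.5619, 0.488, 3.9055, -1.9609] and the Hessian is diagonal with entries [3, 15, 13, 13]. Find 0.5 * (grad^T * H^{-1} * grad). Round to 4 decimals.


Step 1: H is diagonal, so H^(-1) * g = [-0.1873, 0.0325, 0.3004, -0.1508].
Step 2: g^T H^(-1) g = sum_i g_i^2 / H_ii
  = (-0.5619)^2/3 + (0.488)^2/15 + (3.9055)^2/13 + (-1.9609)^2/13
  = 0.1052 + 0.0159 + 1.1733 + 0.2958 = 1.5902
Step 3: Objective decrease = 0.5 * g^T H^(-1) g = 0.7951


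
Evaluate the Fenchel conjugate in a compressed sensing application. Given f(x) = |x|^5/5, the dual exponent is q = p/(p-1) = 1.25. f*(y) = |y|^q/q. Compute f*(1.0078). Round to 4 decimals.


The conjugate exponent q satisfies 1/p + 1/q = 1.
p = 5, so q = 5/(5 - 1) = 1.25
|y|^q = 1.0078^1.25 = 1.0098
f*(1.0078) = 1.0098 / 1.25 = 0.8078


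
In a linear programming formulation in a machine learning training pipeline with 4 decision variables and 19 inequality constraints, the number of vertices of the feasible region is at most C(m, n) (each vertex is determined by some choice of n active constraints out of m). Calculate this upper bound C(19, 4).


Each vertex corresponds to some choice of n active constraints out of m, so the number of vertices is at most C(m, n) = m! / (n!(m-n)!).
m = 19, n = 4
Numerator: 19 * 18 * 17 * 16
Denominator: 4! = 24
C(19, 4) = 3876


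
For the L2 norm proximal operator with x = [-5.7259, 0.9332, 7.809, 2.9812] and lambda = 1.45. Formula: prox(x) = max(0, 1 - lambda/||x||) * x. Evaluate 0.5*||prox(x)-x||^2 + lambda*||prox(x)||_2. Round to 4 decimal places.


Step 1: Compute ||x||.
||x|| = 10.1747
Step 2: Compute scaling factor.
scale = max(0, 1 - 1.45/10.1747) = 0.8575
Step 3: prox(x) = [-4.9099, 0.8002, 6.6961, 2.5563]
||prox(x)|| = 8.7247
Step 4: Proximal objective.
0.5*||prox-x||^2 = 1.0513
lambda*||prox|| = 12.6508
Total = 13.7021


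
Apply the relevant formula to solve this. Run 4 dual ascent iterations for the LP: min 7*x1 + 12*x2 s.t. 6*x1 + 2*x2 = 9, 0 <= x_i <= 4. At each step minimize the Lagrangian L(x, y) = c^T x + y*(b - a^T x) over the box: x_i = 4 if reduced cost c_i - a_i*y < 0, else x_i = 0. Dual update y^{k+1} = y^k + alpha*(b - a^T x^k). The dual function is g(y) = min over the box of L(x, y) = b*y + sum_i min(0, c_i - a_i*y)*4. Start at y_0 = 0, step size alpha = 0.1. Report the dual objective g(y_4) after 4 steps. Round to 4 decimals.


Dual ascent for LP: min 7*x1 + 12*x2, 6*x1 + 2*x2 = 9, 0 <= x_i <= 4
Step 1: y^k = 0.0, reduced costs: (7.0, 12.0)
  x^k = (0.0, 0.0), subgradient = b - a^T x = 9.0
  y^{k+1} = 0.0 + 0.1*9.0 = 0.9
Step 2: y^k = 0.9, reduced costs: (1.6, 10.2)
  x^k = (0.0, 0.0), subgradient = b - a^T x = 9.0
  y^{k+1} = 0.9 + 0.1*9.0 = 1.8
Step 3: y^k = 1.8, reduced costs: (-3.8, 8.4)
  x^k = (4.0, 0.0), subgradient = b - a^T x = -15.0
  y^{k+1} = 1.8 + 0.1*-15.0 = 0.3
Step 4: y^k = 0.3, reduced costs: (5.2, 11.4)
  x^k = (0.0, 0.0), subgradient = b - a^T x = 9.0
  y^{k+1} = 0.3 + 0.1*9.0 = 1.2
Dual objective at y_4 = 1.2: reduced costs (-0.2, 9.6), box minimizer x = (4.0, 0.0)
g(y_4) = b*y + (c1 - a1*y)*x1 + (c2 - a2*y)*x2 = 9*1.2 + (-0.2)*4.0 + 9.6*0.0 = 10.8 - 0.8 + 0.0 = 10.0


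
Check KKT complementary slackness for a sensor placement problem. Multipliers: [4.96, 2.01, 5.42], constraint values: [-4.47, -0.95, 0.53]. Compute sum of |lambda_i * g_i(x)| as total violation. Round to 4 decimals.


KKT complementary slackness check:
lambda_1 * g_1 = 4.96 * -4.47 = -22.1712
lambda_2 * g_2 = 2.01 * -0.95 = -1.9095
lambda_3 * g_3 = 5.42 * 0.53 = 2.8726
Total violation = 22.1712 + 1.9095 + 2.8726 = 26.9533


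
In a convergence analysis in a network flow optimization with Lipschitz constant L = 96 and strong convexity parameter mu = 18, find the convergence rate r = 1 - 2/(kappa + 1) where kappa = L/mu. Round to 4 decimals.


Step 1: Compute the condition number.
kappa = L/mu = 96/18 = 5.3333
Step 2: Compute the convergence rate.
r = 1 - 2/(kappa + 1) = 1 - 2*mu/(L + mu) = (L - mu)/(L + mu) = 78/114 = 0.6842


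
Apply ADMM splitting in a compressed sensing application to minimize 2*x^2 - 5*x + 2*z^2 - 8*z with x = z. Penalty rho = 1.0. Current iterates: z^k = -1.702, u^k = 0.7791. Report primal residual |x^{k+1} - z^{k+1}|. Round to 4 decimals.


ADMM iteration with rho = 1.0, z^k = -1.702, u^k = 0.7791
Step 1: x-update.
Minimize 2*x^2 - 5*x + (1.0/2)*(x + 1.702 + 0.7791)^2
FOC: (2*2 + 1.0)*x = 5 + 1.0*(-1.702 - 0.7791)
x^{k+1} = 0.5038
Step 2: z-update.
Minimize 2*z^2 - 8*z + (1.0/2)*(0.5038 - z + 0.7791)^2
FOC: (2*2 + 1.0)*z = 8 + 1.0*(0.5038 + 0.7791)
z^{k+1} = 1.8566
Step 3: u-update.
u^{k+1} = 0.7791 + 0.5038 - 1.8566 = -0.5737
Step 4: Primal residual = |0.5038 - 1.8566| = 1.3528


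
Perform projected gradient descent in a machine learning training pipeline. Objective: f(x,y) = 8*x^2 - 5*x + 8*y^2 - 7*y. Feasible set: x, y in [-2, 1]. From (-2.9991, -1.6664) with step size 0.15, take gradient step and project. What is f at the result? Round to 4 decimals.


Step 1: Compute gradient at (-2.9991, -1.6664).
grad_x = 2*8*-2.9991 - 5 = -52.9856
grad_y = 2*8*-1.6664 - 7 = -33.6624
Step 2: Gradient step.
x_raw = -2.9991 - 0.15*-52.9856 = 4.9487
y_raw = -1.6664 - 0.15*-33.6624 = 3.383
Step 3: Project onto [-2, 1].
x_proj = clip(4.9487) = 1.0
y_proj = clip(3.383) = 1.0
Step 4: Evaluate f.
f(1.0, 1.0) = 4.0


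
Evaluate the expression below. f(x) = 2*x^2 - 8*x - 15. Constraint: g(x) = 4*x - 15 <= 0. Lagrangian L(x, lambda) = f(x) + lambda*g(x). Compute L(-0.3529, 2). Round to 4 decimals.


Step 1: Evaluate f(x).
f(-0.3529) = 2*(-0.3529)^2 - 8*(-0.3529) - 15 = -11.9277
Step 2: Evaluate g(x).
g(-0.3529) = 4*-0.3529 - 15 = -16.4116
Step 3: Compute Lagrangian.
L = -11.9277 + 2*-16.4116 = -44.7509


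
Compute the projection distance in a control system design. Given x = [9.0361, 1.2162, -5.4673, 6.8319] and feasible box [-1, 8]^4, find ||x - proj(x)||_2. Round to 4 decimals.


Project each component onto [-1, 8].
clip(9.0361) = 8.0, clip(1.2162) = 1.2162, clip(-5.4673) = -1.0, clip(6.8319) = 6.8319
Projection = [8.0, 1.2162, -1.0, 6.8319]
Squared diffs: [1.0735, 0.0, 19.9568, 0.0]
Distance = sqrt(21.0303) = 4.5859


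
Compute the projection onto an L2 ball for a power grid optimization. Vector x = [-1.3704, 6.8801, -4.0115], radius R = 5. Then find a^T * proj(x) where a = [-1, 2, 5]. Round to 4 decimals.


Step 1: Compute ||x|| (intermediates to 6 decimals).
||x|| = sqrt((-1.3704)^2 + 6.8801^2 + (-4.0115)^2) = 8.081207
Step 2: Project.
Since ||x|| > R, scale = R/||x|| = 5/8.081207 = 0.618719, proj(x) = scale * x
proj(x) = [-0.847893, 4.256849, -2.481991]
Step 3: Dot product.
a^T * proj(x) = -1*(-0.847893) + 2*4.256849 + 5*(-2.481991) = -3.0484


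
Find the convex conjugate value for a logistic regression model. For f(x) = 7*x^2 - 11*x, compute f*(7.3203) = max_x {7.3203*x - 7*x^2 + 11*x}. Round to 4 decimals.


f*(y) = sup_x {y*x - a*x^2 - b*x} = sup_x {(y-b)*x - a*x^2}
FOC: (y - b) - 2a*x = 0 => x* = (y - b)/(2a)
x* = (7.3203 + 11)/(2*7) = 1.3086
f*(7.3203) = (y-b)^2/(4a) = (7.3203 + 11)^2/(4*7)
= 335.6334/28 = 11.9869


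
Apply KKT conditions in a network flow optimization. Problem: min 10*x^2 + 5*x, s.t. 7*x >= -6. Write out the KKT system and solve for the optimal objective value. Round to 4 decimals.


Step 1: Try lambda = 0 (constraint inactive).
Stationarity: 2*10*x + 5 = 0
x* = -5/(2*10) = -0.25
Check constraint: 7*-0.25 = -1.75 >= -6 -- satisfied.
Step 2: Compute optimal value.
f(x*) = 10*(-0.25)^2 + 5*(-0.25) = -0.625


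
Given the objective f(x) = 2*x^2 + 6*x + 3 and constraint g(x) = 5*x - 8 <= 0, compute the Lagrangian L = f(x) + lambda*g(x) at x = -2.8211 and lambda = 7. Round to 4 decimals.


Step 1: Evaluate f(x).
f(-2.8211) = 2*(-2.8211)^2 + 6*(-2.8211) + 3 = 1.9906
Step 2: Evaluate g(x).
g(-2.8211) = 5*-2.8211 - 8 = -22.1055
Step 3: Compute Lagrangian.
L = 1.9906 + 7*-22.1055 = -152.7479


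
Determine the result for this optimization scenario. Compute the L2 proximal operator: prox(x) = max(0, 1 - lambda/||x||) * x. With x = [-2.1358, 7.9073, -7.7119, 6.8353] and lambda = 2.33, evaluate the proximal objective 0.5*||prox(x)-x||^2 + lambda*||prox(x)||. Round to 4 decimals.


Step 1: Compute ||x||.
||x|| = 13.1637
Step 2: Compute scaling factor.
scale = max(0, 1 - 2.33/13.1637) = 0.823
Step 3: prox(x) = [-1.7578, 6.5077, -6.3469, 5.6254]
||prox(x)|| = 10.8337
Step 4: Proximal objective.
0.5*||prox-x||^2 = 2.7145
lambda*||prox|| = 25.2425
Total = 27.9569


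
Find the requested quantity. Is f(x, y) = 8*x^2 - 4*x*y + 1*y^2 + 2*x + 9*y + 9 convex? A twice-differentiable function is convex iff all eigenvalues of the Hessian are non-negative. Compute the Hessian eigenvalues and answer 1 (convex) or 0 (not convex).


The Hessian of f(x,y) = 8*x^2 - 4*x*y + 1*y^2 + 2*x + 9*y + 9 is:
H = [[16, -4], [-4, 2]]
Trace = 16 + 2 = 18
Determinant = 16*2 - (-4)^2 = 16
Discriminant = (18)^2 - 4*16 = 260.0
Eigenvalues: lambda_1 = 0.9377, lambda_2 = 17.0623
The function is convex.

1


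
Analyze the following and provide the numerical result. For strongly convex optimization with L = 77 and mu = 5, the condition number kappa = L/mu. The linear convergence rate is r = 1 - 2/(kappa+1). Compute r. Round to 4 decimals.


Step 1: Compute the condition number.
kappa = L/mu = 77/5 = 15.4
Step 2: Compute the convergence rate.
r = 1 - 2/(kappa + 1) = 1 - 2*mu/(L + mu) = (L - mu)/(L + mu) = 72/82 = 0.878


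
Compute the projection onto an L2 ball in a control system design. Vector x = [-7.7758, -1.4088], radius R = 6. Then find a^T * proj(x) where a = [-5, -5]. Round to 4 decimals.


Step 1: Compute ||x|| (intermediates to 6 decimals).
||x|| = sqrt((-7.7758)^2 + (-1.4088)^2) = 7.902391
Step 2: Project.
Since ||x|| > R, scale = R/||x|| = 6/7.902391 = 0.759264, proj(x) = scale * x
proj(x) = [-5.903885, -1.069651]
Step 3: Dot product.
a^T * proj(x) = -5*(-5.903885) - 5*(-1.069651) = 34.8677


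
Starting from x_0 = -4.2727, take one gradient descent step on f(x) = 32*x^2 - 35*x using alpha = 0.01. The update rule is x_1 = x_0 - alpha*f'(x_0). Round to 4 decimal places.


We compute the gradient at x_0 and apply the update.
f'(x) = 64*x - 35
f'(-4.2727) = 64*-4.2727 - 35 = -308.4528
x_1 = -4.2727 - 0.01*-308.4528 = -1.1882


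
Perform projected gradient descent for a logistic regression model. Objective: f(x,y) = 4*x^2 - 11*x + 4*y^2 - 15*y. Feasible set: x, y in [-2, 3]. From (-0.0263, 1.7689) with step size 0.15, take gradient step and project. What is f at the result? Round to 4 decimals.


Step 1: Compute gradient at (-0.0263, 1.7689).
grad_x = 2*4*-0.0263 - 11 = -11.2104
grad_y = 2*4*1.7689 - 15 = -0.8488
Step 2: Gradient step.
x_raw = -0.0263 - 0.15*-11.2104 = 1.6553
y_raw = 1.7689 - 0.15*-0.8488 = 1.8962
Step 3: Project onto [-2, 3].
x_proj = clip(1.6553) = 1.6553
y_proj = clip(1.8962) = 1.8962
Step 4: Evaluate f.
f(1.6553, 1.8962) = -21.309


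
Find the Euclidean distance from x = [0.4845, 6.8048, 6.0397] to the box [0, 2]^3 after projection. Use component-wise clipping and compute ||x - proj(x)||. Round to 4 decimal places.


Project each component onto [0, 2].
clip(0.4845) = 0.4845, clip(6.8048) = 2.0, clip(6.0397) = 2.0
Projection = [0.4845, 2.0, 2.0]
Squared diffs: [0.0, 23.0861, 16.3192]
Distance = sqrt(39.4053) = 6.2774


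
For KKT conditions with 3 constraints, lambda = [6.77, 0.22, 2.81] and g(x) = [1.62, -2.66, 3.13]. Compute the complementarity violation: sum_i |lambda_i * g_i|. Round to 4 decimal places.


KKT complementary slackness check:
lambda_1 * g_1 = 6.77 * 1.62 = 10.9674
lambda_2 * g_2 = 0.22 * -2.66 = -0.5852
lambda_3 * g_3 = 2.81 * 3.13 = 8.7953
Total violation = 10.9674 + 0.5852 + 8.7953 = 20.3479


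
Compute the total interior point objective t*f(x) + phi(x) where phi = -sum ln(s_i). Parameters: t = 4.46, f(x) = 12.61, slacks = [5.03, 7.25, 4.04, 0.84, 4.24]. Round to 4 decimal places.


Step 1: Compute log-barrier.
ln values: [1.6154, 1.981, 1.3962, -0.1744, 1.4446]
phi = -(1.6154 + 1.981 + 1.3962 - 0.1744 + 1.4446) = -6.2629
Step 2: Compute augmented objective.
t*f(x) = 4.46*12.61 = 56.2406
Total = 56.2406 - 6.2629 = 49.9777


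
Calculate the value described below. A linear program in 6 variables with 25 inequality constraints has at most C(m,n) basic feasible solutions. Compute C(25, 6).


Each vertex corresponds to some choice of n active constraints out of m, so the number of vertices is at most C(m, n) = m! / (n!(m-n)!).
m = 25, n = 6
Numerator: 25 * 24 * 23 * 22 * 21 * 20
Denominator: 6! = 720
C(25, 6) = 177100


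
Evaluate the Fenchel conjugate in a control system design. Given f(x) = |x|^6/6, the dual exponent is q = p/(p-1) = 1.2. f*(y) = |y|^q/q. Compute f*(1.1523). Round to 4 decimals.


The conjugate exponent q satisfies 1/p + 1/q = 1.
p = 6, so q = 6/(6 - 1) = 1.2
|y|^q = 1.1523^1.2 = 1.1854
f*(1.1523) = 1.1854 / 1.2 = 0.9879


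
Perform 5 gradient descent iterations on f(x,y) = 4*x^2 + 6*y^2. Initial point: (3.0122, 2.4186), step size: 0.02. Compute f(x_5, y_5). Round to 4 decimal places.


Gradient descent on f(x,y) = 4*x^2 + 6*y^2.
Starting point: (3.0122, 2.4186), alpha = 0.02
Step 1: grad_x = 2*4*3.0122 = 24.0976, grad_y = 2*6*2.4186 = 29.0232
  x_1 = 3.0122 - 0.02*24.0976 = 2.5302
  y_1 = 2.4186 - 0.02*29.0232 = 1.8381
Step 2: grad_x = 2*4*2.5302 = 20.242, grad_y = 2*6*1.8381 = 22.0576
  x_2 = 2.5302 - 0.02*20.242 = 2.1254
  y_2 = 1.8381 - 0.02*22.0576 = 1.397
Step 3: grad_x = 2*4*2.1254 = 17.0033, grad_y = 2*6*1.397 = 16.7638
  x_3 = 2.1254 - 0.02*17.0033 = 1.7853
  y_3 = 1.397 - 0.02*16.7638 = 1.0617
Step 4: grad_x = 2*4*1.7853 = 14.2827, grad_y = 2*6*1.0617 = 12.7405
  x_4 = 1.7853 - 0.02*14.2827 = 1.4997
  y_4 = 1.0617 - 0.02*12.7405 = 0.8069
Step 5: grad_x = 2*4*1.4997 = 11.9975, grad_y = 2*6*0.8069 = 9.6828
  x_5 = 1.4997 - 0.02*11.9975 = 1.2597
  y_5 = 0.8069 - 0.02*9.6828 = 0.6132
f(1.2597, 0.6132) = 4*1.2597^2 + 6*0.6132^2 = 8.6042


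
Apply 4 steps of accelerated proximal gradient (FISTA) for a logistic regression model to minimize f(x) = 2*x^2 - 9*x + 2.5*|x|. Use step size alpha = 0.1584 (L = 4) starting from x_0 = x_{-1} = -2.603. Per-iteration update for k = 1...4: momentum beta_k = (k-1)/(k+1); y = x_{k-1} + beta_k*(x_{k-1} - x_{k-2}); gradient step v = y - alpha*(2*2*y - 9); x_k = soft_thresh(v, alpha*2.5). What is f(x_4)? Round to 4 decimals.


FISTA on f(x) = 2*x^2 - 9*x + 2.5*|x|
L = 4, alpha = 0.1584
Iteration 1: beta = 0.0, y = -2.603 + 0.0*(-2.603 + 2.603) = -2.603
  grad(y) = -19.412, v = y - alpha*grad = 0.4719
  prox(v) = soft_thresh(0.4719, 0.396) = 0.0759
Iteration 2: beta = 0.3333, y = 0.0759 + 0.3333*(0.0759 + 2.603) = 0.9688
  grad(y) = -5.1247, v = y - alpha*grad = 1.7806
  prox(v) = soft_thresh(1.7806, 0.396) = 1.3846
Iteration 3: beta = 0.5, y = 1.3846 + 0.5*(1.3846 - 0.0759) = 2.0389
  grad(y) = -0.8443, v = y - alpha*grad = 2.1727
  prox(v) = soft_thresh(2.1727, 0.396) = 1.7767
Iteration 4: beta = 0.6, y = 1.7767 + 0.6*(1.7767 - 1.3846) = 2.0119
  grad(y) = -0.9523, v = y - alpha*grad = 2.1628
  prox(v) = soft_thresh(2.1628, 0.396) = 1.7668
f(x_4) = 2*1.7668^2 - 9*1.7668 + 2.5*|1.7668| = -5.2411


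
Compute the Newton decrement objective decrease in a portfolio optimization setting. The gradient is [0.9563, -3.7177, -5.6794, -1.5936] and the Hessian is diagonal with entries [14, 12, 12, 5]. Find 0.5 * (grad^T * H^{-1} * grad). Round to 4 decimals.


Step 1: H is diagonal, so H^(-1) * g = [0.0683, -0.3098, -0.4733, -0.3187].
Step 2: g^T H^(-1) g = sum_i g_i^2 / H_ii
  = (0.9563)^2/14 + (-3.7177)^2/12 + (-5.6794)^2/12 + (-1.5936)^2/5
  = 0.0653 + 1.1518 + 2.688 + 0.5079 = 4.413
Step 3: Objective decrease = 0.5 * g^T H^(-1) g = 2.2065


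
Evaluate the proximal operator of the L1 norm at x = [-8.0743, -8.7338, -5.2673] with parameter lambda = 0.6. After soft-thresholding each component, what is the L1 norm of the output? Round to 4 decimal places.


Soft-thresholding with lambda = 0.6:
prox(-8.0743) = sign(-8.0743)*max(|-8.0743| - 0.6, 0) = -7.4743
prox(-8.7338) = sign(-8.7338)*max(|-8.7338| - 0.6, 0) = -8.1338
prox(-5.2673) = sign(-5.2673)*max(|-5.2673| - 0.6, 0) = -4.6673
prox(x) = [-7.4743, -8.1338, -4.6673]
||prox(x)||_1 = 7.4743 + 8.1338 + 4.6673 = 20.2754


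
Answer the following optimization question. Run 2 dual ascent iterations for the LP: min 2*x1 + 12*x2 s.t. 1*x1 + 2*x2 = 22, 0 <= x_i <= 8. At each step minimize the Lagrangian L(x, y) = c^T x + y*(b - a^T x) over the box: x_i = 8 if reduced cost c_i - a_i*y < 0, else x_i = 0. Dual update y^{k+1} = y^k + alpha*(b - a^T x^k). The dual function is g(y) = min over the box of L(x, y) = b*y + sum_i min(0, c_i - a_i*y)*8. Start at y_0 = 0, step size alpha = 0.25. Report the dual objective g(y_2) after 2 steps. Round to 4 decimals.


Dual ascent for LP: min 2*x1 + 12*x2, 1*x1 + 2*x2 = 22, 0 <= x_i <= 8
Step 1: y^k = 0.0, reduced costs: (2.0, 12.0)
  x^k = (0.0, 0.0), subgradient = b - a^T x = 22.0
  y^{k+1} = 0.0 + 0.25*22.0 = 5.5
Step 2: y^k = 5.5, reduced costs: (-3.5, 1.0)
  x^k = (8.0, 0.0), subgradient = b - a^T x = 14.0
  y^{k+1} = 5.5 + 0.25*14.0 = 9.0
Dual objective at y_2 = 9.0: reduced costs (-7.0, -6.0), box minimizer x = (8.0, 8.0)
g(y_2) = b*y + (c1 - a1*y)*x1 + (c2 - a2*y)*x2 = 22*9.0 + (-7.0)*8.0 + (-6.0)*8.0 = 198.0 - 56.0 - 48.0 = 94.0


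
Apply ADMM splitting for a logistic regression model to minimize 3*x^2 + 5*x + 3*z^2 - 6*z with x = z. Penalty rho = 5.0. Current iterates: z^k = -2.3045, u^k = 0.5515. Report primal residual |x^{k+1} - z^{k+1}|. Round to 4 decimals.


ADMM iteration with rho = 5.0, z^k = -2.3045, u^k = 0.5515
Step 1: x-update.
Minimize 3*x^2 + 5*x + (5.0/2)*(x + 2.3045 + 0.5515)^2
FOC: (2*3 + 5.0)*x = -5 + 5.0*(-2.3045 - 0.5515)
x^{k+1} = -1.7527
Step 2: z-update.
Minimize 3*z^2 - 6*z + (5.0/2)*(-1.7527 - z + 0.5515)^2
FOC: (2*3 + 5.0)*z = 6 + 5.0*(-1.7527 + 0.5515)
z^{k+1} = -0.0006
Step 3: u-update.
u^{k+1} = 0.5515 - 1.7527 + 0.0006 = -1.2007
Step 4: Primal residual = |-1.7527 + 0.0006| = 1.7522


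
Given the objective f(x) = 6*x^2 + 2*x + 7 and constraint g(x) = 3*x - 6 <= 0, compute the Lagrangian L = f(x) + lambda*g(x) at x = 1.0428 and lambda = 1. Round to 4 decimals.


Step 1: Evaluate f(x).
f(1.0428) = 6*1.0428^2 + 2*1.0428 + 7 = 15.6102
Step 2: Evaluate g(x).
g(1.0428) = 3*1.0428 - 6 = -2.8716
Step 3: Compute Lagrangian.
L = 15.6102 + 1*-2.8716 = 12.7386


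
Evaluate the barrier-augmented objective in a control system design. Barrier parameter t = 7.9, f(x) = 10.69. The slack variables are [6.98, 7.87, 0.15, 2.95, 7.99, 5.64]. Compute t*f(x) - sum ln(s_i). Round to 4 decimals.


Step 1: Compute log-barrier.
ln values: [1.943, 2.0631, -1.8971, 1.0818, 2.0782, 1.7299]
phi = -(1.943 + 2.0631 - 1.8971 + 1.0818 + 2.0782 + 1.7299) = -6.9989
Step 2: Compute augmented objective.
t*f(x) = 7.9*10.69 = 84.451
Total = 84.451 - 6.9989 = 77.4521


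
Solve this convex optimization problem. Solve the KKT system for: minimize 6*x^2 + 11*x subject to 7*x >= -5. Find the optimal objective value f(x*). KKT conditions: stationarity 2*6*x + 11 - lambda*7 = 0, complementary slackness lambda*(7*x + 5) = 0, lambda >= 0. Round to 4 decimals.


Step 1: Try lambda = 0 (constraint inactive).
x_unc = -11/(2*6) = -0.9167
Check: 7*-0.9167 = -6.4169 < -5 -- violated!
Step 2: Constraint must be active: 7*x = -5
x* = -5/7 = -0.7143 (rounded; the exact value -5/7 is used below)
lambda = (2*6*(-5/7) + 11)/7 = 0.3469
Step 3: Compute optimal value.
f(x*) = 6*(-5/7)^2 + 11*(-5/7) = -4.7959


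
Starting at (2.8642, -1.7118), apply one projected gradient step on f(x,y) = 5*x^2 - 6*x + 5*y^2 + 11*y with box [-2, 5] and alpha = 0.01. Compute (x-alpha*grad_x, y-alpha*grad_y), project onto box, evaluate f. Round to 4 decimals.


Step 1: Compute gradient at (2.8642, -1.7118).
grad_x = 2*5*2.8642 - 6 = 22.642
grad_y = 2*5*-1.7118 + 11 = -6.118
Step 2: Gradient step.
x_raw = 2.8642 - 0.01*22.642 = 2.6378
y_raw = -1.7118 - 0.01*-6.118 = -1.6506
Step 3: Project onto [-2, 5].
x_proj = clip(2.6378) = 2.6378
y_proj = clip(-1.6506) = -1.6506
Step 4: Evaluate f.
f(2.6378, -1.6506) = 14.4286


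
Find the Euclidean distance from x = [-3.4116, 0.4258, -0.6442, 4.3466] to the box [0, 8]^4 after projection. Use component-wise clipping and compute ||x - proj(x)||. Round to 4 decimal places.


Project each component onto [0, 8].
clip(-3.4116) = 0.0, clip(0.4258) = 0.4258, clip(-0.6442) = 0.0, clip(4.3466) = 4.3466
Projection = [0.0, 0.4258, 0.0, 4.3466]
Squared diffs: [11.639, 0.0, 0.415, 0.0]
Distance = sqrt(12.054) = 3.4719


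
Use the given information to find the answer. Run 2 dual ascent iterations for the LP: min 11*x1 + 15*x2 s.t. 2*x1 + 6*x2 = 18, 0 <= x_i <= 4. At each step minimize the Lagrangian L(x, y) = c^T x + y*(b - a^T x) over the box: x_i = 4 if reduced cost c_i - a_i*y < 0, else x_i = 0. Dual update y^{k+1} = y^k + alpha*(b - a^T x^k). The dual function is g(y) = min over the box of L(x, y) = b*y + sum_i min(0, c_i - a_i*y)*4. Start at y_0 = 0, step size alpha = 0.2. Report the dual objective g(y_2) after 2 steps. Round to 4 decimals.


Dual ascent for LP: min 11*x1 + 15*x2, 2*x1 + 6*x2 = 18, 0 <= x_i <= 4
Step 1: y^k = 0.0, reduced costs: (11.0, 15.0)
  x^k = (0.0, 0.0), subgradient = b - a^T x = 18.0
  y^{k+1} = 0.0 + 0.2*18.0 = 3.6
Step 2: y^k = 3.6, reduced costs: (3.8, -6.6)
  x^k = (0.0, 4.0), subgradient = b - a^T x = -6.0
  y^{k+1} = 3.6 + 0.2*-6.0 = 2.4
Dual objective at y_2 = 2.4: reduced costs (6.2, 0.6), box minimizer x = (0.0, 0.0)
g(y_2) = b*y + (c1 - a1*y)*x1 + (c2 - a2*y)*x2 = 18*2.4 + 6.2*0.0 + 0.6*0.0 = 43.2 + 0.0 + 0.0 = 43.2


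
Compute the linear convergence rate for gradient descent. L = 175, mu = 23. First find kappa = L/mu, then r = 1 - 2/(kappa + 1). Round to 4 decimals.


Step 1: Compute the condition number.
kappa = L/mu = 175/23 = 7.6087
Step 2: Compute the convergence rate.
r = 1 - 2/(kappa + 1) = 1 - 2*mu/(L + mu) = (L - mu)/(L + mu) = 152/198 = 0.7677


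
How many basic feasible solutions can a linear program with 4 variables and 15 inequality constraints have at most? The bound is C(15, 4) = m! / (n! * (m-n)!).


Each vertex corresponds to some choice of n active constraints out of m, so the number of vertices is at most C(m, n) = m! / (n!(m-n)!).
m = 15, n = 4
Numerator: 15 * 14 * 13 * 12
Denominator: 4! = 24
C(15, 4) = 1365


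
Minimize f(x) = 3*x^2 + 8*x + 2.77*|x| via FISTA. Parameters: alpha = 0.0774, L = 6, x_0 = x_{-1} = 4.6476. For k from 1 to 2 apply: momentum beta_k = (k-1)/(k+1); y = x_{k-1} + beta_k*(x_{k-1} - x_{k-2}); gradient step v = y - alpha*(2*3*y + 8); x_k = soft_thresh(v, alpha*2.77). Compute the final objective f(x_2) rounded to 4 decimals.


FISTA on f(x) = 3*x^2 + 8*x + 2.77*|x|
L = 6, alpha = 0.0774
Iteration 1: beta = 0.0, y = 4.6476 + 0.0*(4.6476 - 4.6476) = 4.6476
  grad(y) = 35.8856, v = y - alpha*grad = 1.8701
  prox(v) = soft_thresh(1.8701, 0.2144) = 1.6557
Iteration 2: beta = 0.3333, y = 1.6557 + 0.3333*(1.6557 - 4.6476) = 0.6583
  grad(y) = 11.9501, v = y - alpha*grad = -0.2666
  prox(v) = soft_thresh(-0.2666, 0.2144) = -0.0522
f(x_2) = 3*(-0.0522)^2 + 8*(-0.0522) + 2.77*|-0.0522| = -0.2648


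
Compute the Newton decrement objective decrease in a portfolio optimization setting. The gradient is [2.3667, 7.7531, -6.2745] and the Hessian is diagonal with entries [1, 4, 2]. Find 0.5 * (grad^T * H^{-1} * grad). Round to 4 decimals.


Step 1: H is diagonal, so H^(-1) * g = [2.3667, 1.9383, -3.1373].
Step 2: g^T H^(-1) g = sum_i g_i^2 / H_ii
  = (2.3667)^2/1 + (7.7531)^2/4 + (-6.2745)^2/2
  = 5.6013 + 15.0276 + 19.6847 = 40.3136
Step 3: Objective decrease = 0.5 * g^T H^(-1) g = 20.1568
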